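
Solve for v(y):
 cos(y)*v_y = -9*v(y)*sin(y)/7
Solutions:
 v(y) = C1*cos(y)^(9/7)


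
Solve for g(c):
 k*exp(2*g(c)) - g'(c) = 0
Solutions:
 g(c) = log(-sqrt(-1/(C1 + c*k))) - log(2)/2
 g(c) = log(-1/(C1 + c*k))/2 - log(2)/2


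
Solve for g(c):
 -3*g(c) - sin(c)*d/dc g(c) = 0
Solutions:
 g(c) = C1*(cos(c) + 1)^(3/2)/(cos(c) - 1)^(3/2)


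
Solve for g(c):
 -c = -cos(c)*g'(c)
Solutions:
 g(c) = C1 + Integral(c/cos(c), c)


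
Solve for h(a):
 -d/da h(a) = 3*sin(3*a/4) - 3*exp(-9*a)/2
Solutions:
 h(a) = C1 + 4*cos(3*a/4) - exp(-9*a)/6


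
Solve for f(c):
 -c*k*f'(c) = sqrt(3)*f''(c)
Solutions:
 f(c) = Piecewise((-sqrt(2)*3^(1/4)*sqrt(pi)*C1*erf(sqrt(2)*3^(3/4)*c*sqrt(k)/6)/(2*sqrt(k)) - C2, (k > 0) | (k < 0)), (-C1*c - C2, True))


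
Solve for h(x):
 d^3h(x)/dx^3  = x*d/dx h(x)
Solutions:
 h(x) = C1 + Integral(C2*airyai(x) + C3*airybi(x), x)


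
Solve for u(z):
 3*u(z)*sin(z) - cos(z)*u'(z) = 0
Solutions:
 u(z) = C1/cos(z)^3


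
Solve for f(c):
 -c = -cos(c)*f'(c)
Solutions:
 f(c) = C1 + Integral(c/cos(c), c)


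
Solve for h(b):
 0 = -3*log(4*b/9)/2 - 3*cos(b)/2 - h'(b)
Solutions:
 h(b) = C1 - 3*b*log(b)/2 - 3*b*log(2) + 3*b/2 + 3*b*log(3) - 3*sin(b)/2


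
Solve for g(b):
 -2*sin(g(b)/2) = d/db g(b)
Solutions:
 g(b) = -2*acos((-C1 - exp(2*b))/(C1 - exp(2*b))) + 4*pi
 g(b) = 2*acos((-C1 - exp(2*b))/(C1 - exp(2*b)))


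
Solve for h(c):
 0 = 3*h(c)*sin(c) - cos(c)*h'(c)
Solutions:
 h(c) = C1/cos(c)^3


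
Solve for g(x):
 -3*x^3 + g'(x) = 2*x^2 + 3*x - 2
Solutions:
 g(x) = C1 + 3*x^4/4 + 2*x^3/3 + 3*x^2/2 - 2*x


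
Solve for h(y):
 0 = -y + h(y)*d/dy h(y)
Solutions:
 h(y) = -sqrt(C1 + y^2)
 h(y) = sqrt(C1 + y^2)


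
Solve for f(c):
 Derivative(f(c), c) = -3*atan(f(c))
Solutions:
 Integral(1/atan(_y), (_y, f(c))) = C1 - 3*c


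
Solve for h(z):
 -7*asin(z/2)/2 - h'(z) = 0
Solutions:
 h(z) = C1 - 7*z*asin(z/2)/2 - 7*sqrt(4 - z^2)/2


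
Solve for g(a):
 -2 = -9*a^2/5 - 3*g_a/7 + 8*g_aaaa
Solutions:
 g(a) = C1 + C4*exp(3^(1/3)*7^(2/3)*a/14) - 7*a^3/5 + 14*a/3 + (C2*sin(3^(5/6)*7^(2/3)*a/28) + C3*cos(3^(5/6)*7^(2/3)*a/28))*exp(-3^(1/3)*7^(2/3)*a/28)


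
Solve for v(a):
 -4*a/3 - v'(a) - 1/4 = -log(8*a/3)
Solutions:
 v(a) = C1 - 2*a^2/3 + a*log(a) - 5*a/4 + a*log(8/3)


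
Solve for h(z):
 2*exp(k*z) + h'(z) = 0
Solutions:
 h(z) = C1 - 2*exp(k*z)/k


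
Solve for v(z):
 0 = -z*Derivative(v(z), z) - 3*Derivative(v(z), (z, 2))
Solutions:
 v(z) = C1 + C2*erf(sqrt(6)*z/6)


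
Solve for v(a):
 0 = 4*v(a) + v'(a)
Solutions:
 v(a) = C1*exp(-4*a)


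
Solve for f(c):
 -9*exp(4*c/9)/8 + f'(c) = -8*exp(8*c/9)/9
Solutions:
 f(c) = C1 + 81*exp(4*c/9)/32 - exp(c)^(8/9)


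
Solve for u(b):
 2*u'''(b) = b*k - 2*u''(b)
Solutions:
 u(b) = C1 + C2*b + C3*exp(-b) + b^3*k/12 - b^2*k/4


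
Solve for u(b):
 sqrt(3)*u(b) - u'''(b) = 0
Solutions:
 u(b) = C3*exp(3^(1/6)*b) + (C1*sin(3^(2/3)*b/2) + C2*cos(3^(2/3)*b/2))*exp(-3^(1/6)*b/2)


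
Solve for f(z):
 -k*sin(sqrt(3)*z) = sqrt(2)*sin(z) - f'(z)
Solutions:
 f(z) = C1 - sqrt(3)*k*cos(sqrt(3)*z)/3 - sqrt(2)*cos(z)


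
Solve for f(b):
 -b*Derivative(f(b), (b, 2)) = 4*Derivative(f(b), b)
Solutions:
 f(b) = C1 + C2/b^3


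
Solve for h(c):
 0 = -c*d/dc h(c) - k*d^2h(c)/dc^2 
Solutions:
 h(c) = C1 + C2*sqrt(k)*erf(sqrt(2)*c*sqrt(1/k)/2)


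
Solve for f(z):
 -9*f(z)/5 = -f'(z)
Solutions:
 f(z) = C1*exp(9*z/5)


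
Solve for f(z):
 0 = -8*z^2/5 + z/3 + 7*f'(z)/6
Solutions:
 f(z) = C1 + 16*z^3/35 - z^2/7


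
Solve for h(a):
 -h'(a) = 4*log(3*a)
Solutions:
 h(a) = C1 - 4*a*log(a) - a*log(81) + 4*a


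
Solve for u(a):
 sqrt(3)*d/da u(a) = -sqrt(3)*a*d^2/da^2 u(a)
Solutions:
 u(a) = C1 + C2*log(a)


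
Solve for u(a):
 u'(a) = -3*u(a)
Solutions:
 u(a) = C1*exp(-3*a)


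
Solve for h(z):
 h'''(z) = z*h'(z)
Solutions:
 h(z) = C1 + Integral(C2*airyai(z) + C3*airybi(z), z)


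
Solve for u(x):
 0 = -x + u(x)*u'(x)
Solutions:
 u(x) = -sqrt(C1 + x^2)
 u(x) = sqrt(C1 + x^2)


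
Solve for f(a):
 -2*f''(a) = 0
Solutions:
 f(a) = C1 + C2*a


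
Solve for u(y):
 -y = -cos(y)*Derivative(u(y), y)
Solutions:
 u(y) = C1 + Integral(y/cos(y), y)


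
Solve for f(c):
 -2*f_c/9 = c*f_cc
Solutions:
 f(c) = C1 + C2*c^(7/9)


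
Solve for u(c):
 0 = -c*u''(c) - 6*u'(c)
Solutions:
 u(c) = C1 + C2/c^5


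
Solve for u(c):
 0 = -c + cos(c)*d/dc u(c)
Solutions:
 u(c) = C1 + Integral(c/cos(c), c)


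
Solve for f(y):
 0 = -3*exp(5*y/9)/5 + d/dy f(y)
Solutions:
 f(y) = C1 + 27*exp(5*y/9)/25


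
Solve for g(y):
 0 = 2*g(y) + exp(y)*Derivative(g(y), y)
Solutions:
 g(y) = C1*exp(2*exp(-y))


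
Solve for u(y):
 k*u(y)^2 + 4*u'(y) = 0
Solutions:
 u(y) = 4/(C1 + k*y)


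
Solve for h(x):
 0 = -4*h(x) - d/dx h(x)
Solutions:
 h(x) = C1*exp(-4*x)


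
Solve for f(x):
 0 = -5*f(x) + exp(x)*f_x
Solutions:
 f(x) = C1*exp(-5*exp(-x))


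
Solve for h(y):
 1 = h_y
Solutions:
 h(y) = C1 + y


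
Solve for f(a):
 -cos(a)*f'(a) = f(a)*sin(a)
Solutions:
 f(a) = C1*cos(a)


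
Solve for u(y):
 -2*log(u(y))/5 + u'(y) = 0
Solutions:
 li(u(y)) = C1 + 2*y/5


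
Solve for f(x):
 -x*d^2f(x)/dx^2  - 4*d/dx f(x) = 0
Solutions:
 f(x) = C1 + C2/x^3


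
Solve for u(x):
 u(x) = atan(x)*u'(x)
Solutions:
 u(x) = C1*exp(Integral(1/atan(x), x))


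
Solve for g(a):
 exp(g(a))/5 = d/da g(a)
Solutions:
 g(a) = log(-1/(C1 + a)) + log(5)


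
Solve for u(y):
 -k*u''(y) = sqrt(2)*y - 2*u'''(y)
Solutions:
 u(y) = C1 + C2*y + C3*exp(k*y/2) - sqrt(2)*y^3/(6*k) - sqrt(2)*y^2/k^2


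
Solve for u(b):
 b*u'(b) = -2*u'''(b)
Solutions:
 u(b) = C1 + Integral(C2*airyai(-2^(2/3)*b/2) + C3*airybi(-2^(2/3)*b/2), b)


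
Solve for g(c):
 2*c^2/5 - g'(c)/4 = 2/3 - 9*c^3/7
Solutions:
 g(c) = C1 + 9*c^4/7 + 8*c^3/15 - 8*c/3


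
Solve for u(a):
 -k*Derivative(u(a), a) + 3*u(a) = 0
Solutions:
 u(a) = C1*exp(3*a/k)


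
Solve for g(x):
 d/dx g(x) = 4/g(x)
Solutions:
 g(x) = -sqrt(C1 + 8*x)
 g(x) = sqrt(C1 + 8*x)


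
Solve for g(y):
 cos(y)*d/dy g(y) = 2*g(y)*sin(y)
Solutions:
 g(y) = C1/cos(y)^2


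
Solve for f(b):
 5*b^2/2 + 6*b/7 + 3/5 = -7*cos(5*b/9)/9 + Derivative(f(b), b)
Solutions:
 f(b) = C1 + 5*b^3/6 + 3*b^2/7 + 3*b/5 + 7*sin(5*b/9)/5


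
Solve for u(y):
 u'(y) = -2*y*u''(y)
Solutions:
 u(y) = C1 + C2*sqrt(y)


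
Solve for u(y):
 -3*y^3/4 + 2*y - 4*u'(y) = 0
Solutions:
 u(y) = C1 - 3*y^4/64 + y^2/4


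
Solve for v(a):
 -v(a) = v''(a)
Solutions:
 v(a) = C1*sin(a) + C2*cos(a)


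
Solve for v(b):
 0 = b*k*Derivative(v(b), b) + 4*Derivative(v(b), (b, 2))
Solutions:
 v(b) = Piecewise((-sqrt(2)*sqrt(pi)*C1*erf(sqrt(2)*b*sqrt(k)/4)/sqrt(k) - C2, (k > 0) | (k < 0)), (-C1*b - C2, True))


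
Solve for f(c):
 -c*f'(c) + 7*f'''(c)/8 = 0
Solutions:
 f(c) = C1 + Integral(C2*airyai(2*7^(2/3)*c/7) + C3*airybi(2*7^(2/3)*c/7), c)


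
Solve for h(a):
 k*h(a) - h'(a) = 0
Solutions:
 h(a) = C1*exp(a*k)


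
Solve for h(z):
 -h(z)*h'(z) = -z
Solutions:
 h(z) = -sqrt(C1 + z^2)
 h(z) = sqrt(C1 + z^2)


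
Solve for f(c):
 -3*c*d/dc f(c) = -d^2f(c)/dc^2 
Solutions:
 f(c) = C1 + C2*erfi(sqrt(6)*c/2)


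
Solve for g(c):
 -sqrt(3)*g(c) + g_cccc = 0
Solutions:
 g(c) = C1*exp(-3^(1/8)*c) + C2*exp(3^(1/8)*c) + C3*sin(3^(1/8)*c) + C4*cos(3^(1/8)*c)


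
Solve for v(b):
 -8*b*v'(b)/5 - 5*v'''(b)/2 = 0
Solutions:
 v(b) = C1 + Integral(C2*airyai(-2*10^(1/3)*b/5) + C3*airybi(-2*10^(1/3)*b/5), b)


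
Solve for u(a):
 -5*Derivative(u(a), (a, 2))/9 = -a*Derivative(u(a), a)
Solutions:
 u(a) = C1 + C2*erfi(3*sqrt(10)*a/10)


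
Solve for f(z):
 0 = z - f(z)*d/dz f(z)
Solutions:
 f(z) = -sqrt(C1 + z^2)
 f(z) = sqrt(C1 + z^2)


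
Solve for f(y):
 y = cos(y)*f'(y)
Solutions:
 f(y) = C1 + Integral(y/cos(y), y)


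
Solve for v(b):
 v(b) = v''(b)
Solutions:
 v(b) = C1*exp(-b) + C2*exp(b)


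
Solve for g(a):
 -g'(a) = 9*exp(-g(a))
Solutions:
 g(a) = log(C1 - 9*a)


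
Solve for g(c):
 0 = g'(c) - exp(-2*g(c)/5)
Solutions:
 g(c) = 5*log(-sqrt(C1 + c)) - 5*log(5) + 5*log(10)/2
 g(c) = 5*log(C1 + c)/2 - 5*log(5) + 5*log(10)/2


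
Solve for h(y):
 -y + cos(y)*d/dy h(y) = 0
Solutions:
 h(y) = C1 + Integral(y/cos(y), y)


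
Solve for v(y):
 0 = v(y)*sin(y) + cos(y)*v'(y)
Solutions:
 v(y) = C1*cos(y)


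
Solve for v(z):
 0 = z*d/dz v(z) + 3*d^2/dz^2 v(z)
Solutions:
 v(z) = C1 + C2*erf(sqrt(6)*z/6)


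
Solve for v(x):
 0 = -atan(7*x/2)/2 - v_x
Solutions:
 v(x) = C1 - x*atan(7*x/2)/2 + log(49*x^2 + 4)/14


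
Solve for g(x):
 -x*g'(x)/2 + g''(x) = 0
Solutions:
 g(x) = C1 + C2*erfi(x/2)


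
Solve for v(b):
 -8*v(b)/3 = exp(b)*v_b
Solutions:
 v(b) = C1*exp(8*exp(-b)/3)


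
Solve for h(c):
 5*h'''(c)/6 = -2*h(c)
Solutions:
 h(c) = C3*exp(c*(-12^(1/3)*5^(2/3) + 3*10^(2/3)*3^(1/3))/20)*sin(10^(2/3)*3^(5/6)*c/10) + C4*exp(c*(-12^(1/3)*5^(2/3) + 3*10^(2/3)*3^(1/3))/20)*cos(10^(2/3)*3^(5/6)*c/10) + C5*exp(-c*(12^(1/3)*5^(2/3) + 3*10^(2/3)*3^(1/3))/20) + (C1*sin(10^(2/3)*3^(5/6)*c/10) + C2*cos(10^(2/3)*3^(5/6)*c/10))*exp(12^(1/3)*5^(2/3)*c/10)


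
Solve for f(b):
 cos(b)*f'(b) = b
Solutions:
 f(b) = C1 + Integral(b/cos(b), b)


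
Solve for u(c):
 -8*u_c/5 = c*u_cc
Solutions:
 u(c) = C1 + C2/c^(3/5)


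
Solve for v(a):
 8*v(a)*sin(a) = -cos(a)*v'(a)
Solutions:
 v(a) = C1*cos(a)^8


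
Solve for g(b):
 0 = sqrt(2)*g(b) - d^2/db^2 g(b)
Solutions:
 g(b) = C1*exp(-2^(1/4)*b) + C2*exp(2^(1/4)*b)


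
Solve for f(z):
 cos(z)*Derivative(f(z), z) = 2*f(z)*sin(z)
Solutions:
 f(z) = C1/cos(z)^2


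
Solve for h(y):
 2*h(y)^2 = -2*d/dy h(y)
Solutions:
 h(y) = 1/(C1 + y)


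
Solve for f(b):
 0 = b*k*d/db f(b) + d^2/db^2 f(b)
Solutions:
 f(b) = Piecewise((-sqrt(2)*sqrt(pi)*C1*erf(sqrt(2)*b*sqrt(k)/2)/(2*sqrt(k)) - C2, (k > 0) | (k < 0)), (-C1*b - C2, True))


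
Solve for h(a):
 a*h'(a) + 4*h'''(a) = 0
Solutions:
 h(a) = C1 + Integral(C2*airyai(-2^(1/3)*a/2) + C3*airybi(-2^(1/3)*a/2), a)


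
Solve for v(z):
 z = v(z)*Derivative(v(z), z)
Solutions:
 v(z) = -sqrt(C1 + z^2)
 v(z) = sqrt(C1 + z^2)


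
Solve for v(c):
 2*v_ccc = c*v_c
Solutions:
 v(c) = C1 + Integral(C2*airyai(2^(2/3)*c/2) + C3*airybi(2^(2/3)*c/2), c)


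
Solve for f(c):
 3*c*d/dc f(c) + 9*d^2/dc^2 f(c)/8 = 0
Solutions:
 f(c) = C1 + C2*erf(2*sqrt(3)*c/3)


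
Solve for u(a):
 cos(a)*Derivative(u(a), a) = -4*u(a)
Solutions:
 u(a) = C1*(sin(a)^2 - 2*sin(a) + 1)/(sin(a)^2 + 2*sin(a) + 1)


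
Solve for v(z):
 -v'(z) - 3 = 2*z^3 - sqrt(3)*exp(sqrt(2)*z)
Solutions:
 v(z) = C1 - z^4/2 - 3*z + sqrt(6)*exp(sqrt(2)*z)/2


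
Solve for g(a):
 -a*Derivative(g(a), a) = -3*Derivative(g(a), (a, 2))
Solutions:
 g(a) = C1 + C2*erfi(sqrt(6)*a/6)


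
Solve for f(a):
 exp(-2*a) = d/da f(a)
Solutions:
 f(a) = C1 - exp(-2*a)/2


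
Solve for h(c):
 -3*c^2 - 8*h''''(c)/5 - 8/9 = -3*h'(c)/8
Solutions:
 h(c) = C1 + C4*exp(15^(1/3)*c/4) + 8*c^3/3 + 64*c/27 + (C2*sin(3^(5/6)*5^(1/3)*c/8) + C3*cos(3^(5/6)*5^(1/3)*c/8))*exp(-15^(1/3)*c/8)


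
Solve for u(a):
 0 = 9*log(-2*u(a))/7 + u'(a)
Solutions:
 7*Integral(1/(log(-_y) + log(2)), (_y, u(a)))/9 = C1 - a


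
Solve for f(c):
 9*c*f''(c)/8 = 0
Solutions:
 f(c) = C1 + C2*c


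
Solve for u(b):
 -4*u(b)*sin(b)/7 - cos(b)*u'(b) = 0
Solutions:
 u(b) = C1*cos(b)^(4/7)


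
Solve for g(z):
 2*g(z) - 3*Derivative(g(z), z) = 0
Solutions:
 g(z) = C1*exp(2*z/3)


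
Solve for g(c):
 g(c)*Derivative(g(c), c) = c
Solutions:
 g(c) = -sqrt(C1 + c^2)
 g(c) = sqrt(C1 + c^2)


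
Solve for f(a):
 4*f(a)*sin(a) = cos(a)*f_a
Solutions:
 f(a) = C1/cos(a)^4


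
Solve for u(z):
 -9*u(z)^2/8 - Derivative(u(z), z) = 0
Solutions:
 u(z) = 8/(C1 + 9*z)


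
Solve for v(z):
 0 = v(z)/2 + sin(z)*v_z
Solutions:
 v(z) = C1*(cos(z) + 1)^(1/4)/(cos(z) - 1)^(1/4)


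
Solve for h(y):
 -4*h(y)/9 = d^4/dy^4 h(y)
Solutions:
 h(y) = (C1*sin(sqrt(3)*y/3) + C2*cos(sqrt(3)*y/3))*exp(-sqrt(3)*y/3) + (C3*sin(sqrt(3)*y/3) + C4*cos(sqrt(3)*y/3))*exp(sqrt(3)*y/3)


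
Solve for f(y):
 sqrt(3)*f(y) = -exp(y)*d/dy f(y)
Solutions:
 f(y) = C1*exp(sqrt(3)*exp(-y))


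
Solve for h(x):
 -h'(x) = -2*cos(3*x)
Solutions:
 h(x) = C1 + 2*sin(3*x)/3


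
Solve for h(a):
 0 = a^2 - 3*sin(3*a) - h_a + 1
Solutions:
 h(a) = C1 + a^3/3 + a + cos(3*a)


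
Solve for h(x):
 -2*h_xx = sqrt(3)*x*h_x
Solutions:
 h(x) = C1 + C2*erf(3^(1/4)*x/2)


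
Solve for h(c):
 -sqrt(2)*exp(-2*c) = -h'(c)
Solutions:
 h(c) = C1 - sqrt(2)*exp(-2*c)/2


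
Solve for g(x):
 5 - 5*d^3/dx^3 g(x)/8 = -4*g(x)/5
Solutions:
 g(x) = C3*exp(2*2^(2/3)*5^(1/3)*x/5) + (C1*sin(2^(2/3)*sqrt(3)*5^(1/3)*x/5) + C2*cos(2^(2/3)*sqrt(3)*5^(1/3)*x/5))*exp(-2^(2/3)*5^(1/3)*x/5) - 25/4


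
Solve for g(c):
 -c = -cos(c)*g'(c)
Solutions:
 g(c) = C1 + Integral(c/cos(c), c)


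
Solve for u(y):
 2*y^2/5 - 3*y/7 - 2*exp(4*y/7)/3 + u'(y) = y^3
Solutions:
 u(y) = C1 + y^4/4 - 2*y^3/15 + 3*y^2/14 + 7*exp(4*y/7)/6


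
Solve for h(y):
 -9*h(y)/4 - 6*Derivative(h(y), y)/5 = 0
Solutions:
 h(y) = C1*exp(-15*y/8)


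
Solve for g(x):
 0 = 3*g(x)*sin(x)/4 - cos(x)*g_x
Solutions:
 g(x) = C1/cos(x)^(3/4)


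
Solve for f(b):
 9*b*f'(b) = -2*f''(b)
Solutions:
 f(b) = C1 + C2*erf(3*b/2)


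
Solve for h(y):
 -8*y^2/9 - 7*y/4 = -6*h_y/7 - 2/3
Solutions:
 h(y) = C1 + 28*y^3/81 + 49*y^2/48 - 7*y/9


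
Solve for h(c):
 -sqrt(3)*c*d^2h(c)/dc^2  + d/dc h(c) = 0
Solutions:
 h(c) = C1 + C2*c^(sqrt(3)/3 + 1)


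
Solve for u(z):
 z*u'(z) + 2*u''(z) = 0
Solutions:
 u(z) = C1 + C2*erf(z/2)


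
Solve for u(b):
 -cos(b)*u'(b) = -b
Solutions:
 u(b) = C1 + Integral(b/cos(b), b)


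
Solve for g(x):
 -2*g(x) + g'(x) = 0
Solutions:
 g(x) = C1*exp(2*x)


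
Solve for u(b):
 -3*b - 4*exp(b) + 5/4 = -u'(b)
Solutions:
 u(b) = C1 + 3*b^2/2 - 5*b/4 + 4*exp(b)


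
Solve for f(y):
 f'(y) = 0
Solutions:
 f(y) = C1


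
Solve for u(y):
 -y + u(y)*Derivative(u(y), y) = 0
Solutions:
 u(y) = -sqrt(C1 + y^2)
 u(y) = sqrt(C1 + y^2)


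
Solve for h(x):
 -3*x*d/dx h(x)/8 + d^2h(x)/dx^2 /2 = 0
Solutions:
 h(x) = C1 + C2*erfi(sqrt(6)*x/4)


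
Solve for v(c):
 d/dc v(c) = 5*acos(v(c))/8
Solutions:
 Integral(1/acos(_y), (_y, v(c))) = C1 + 5*c/8


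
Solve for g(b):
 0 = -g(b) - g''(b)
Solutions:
 g(b) = C1*sin(b) + C2*cos(b)


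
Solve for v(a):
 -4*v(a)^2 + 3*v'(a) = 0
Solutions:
 v(a) = -3/(C1 + 4*a)


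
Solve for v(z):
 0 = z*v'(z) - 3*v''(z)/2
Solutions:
 v(z) = C1 + C2*erfi(sqrt(3)*z/3)


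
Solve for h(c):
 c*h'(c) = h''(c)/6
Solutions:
 h(c) = C1 + C2*erfi(sqrt(3)*c)


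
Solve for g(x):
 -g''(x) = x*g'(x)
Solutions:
 g(x) = C1 + C2*erf(sqrt(2)*x/2)


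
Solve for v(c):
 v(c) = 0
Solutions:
 v(c) = 0


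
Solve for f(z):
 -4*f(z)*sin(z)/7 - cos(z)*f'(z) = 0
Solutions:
 f(z) = C1*cos(z)^(4/7)


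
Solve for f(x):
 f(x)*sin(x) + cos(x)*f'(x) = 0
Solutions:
 f(x) = C1*cos(x)


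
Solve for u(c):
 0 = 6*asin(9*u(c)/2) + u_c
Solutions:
 Integral(1/asin(9*_y/2), (_y, u(c))) = C1 - 6*c


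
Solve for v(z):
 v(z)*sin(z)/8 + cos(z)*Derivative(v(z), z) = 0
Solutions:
 v(z) = C1*cos(z)^(1/8)


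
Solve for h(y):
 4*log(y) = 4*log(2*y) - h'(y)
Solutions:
 h(y) = C1 + 4*y*log(2)


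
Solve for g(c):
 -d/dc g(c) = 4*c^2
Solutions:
 g(c) = C1 - 4*c^3/3


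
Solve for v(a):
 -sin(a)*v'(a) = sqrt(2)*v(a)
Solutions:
 v(a) = C1*(cos(a) + 1)^(sqrt(2)/2)/(cos(a) - 1)^(sqrt(2)/2)


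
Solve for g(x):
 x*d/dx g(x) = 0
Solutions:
 g(x) = C1


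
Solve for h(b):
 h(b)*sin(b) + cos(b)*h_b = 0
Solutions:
 h(b) = C1*cos(b)


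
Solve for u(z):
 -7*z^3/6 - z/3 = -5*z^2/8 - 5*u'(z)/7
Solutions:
 u(z) = C1 + 49*z^4/120 - 7*z^3/24 + 7*z^2/30


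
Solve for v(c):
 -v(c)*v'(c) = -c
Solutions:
 v(c) = -sqrt(C1 + c^2)
 v(c) = sqrt(C1 + c^2)


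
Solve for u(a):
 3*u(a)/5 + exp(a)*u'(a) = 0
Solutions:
 u(a) = C1*exp(3*exp(-a)/5)


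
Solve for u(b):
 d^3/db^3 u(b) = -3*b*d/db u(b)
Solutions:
 u(b) = C1 + Integral(C2*airyai(-3^(1/3)*b) + C3*airybi(-3^(1/3)*b), b)


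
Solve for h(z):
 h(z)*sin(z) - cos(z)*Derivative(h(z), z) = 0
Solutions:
 h(z) = C1/cos(z)


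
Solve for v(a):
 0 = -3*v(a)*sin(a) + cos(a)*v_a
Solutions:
 v(a) = C1/cos(a)^3


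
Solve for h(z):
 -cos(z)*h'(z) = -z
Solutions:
 h(z) = C1 + Integral(z/cos(z), z)


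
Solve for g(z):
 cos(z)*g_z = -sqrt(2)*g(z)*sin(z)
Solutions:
 g(z) = C1*cos(z)^(sqrt(2))


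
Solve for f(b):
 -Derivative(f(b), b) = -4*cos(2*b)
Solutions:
 f(b) = C1 + 2*sin(2*b)


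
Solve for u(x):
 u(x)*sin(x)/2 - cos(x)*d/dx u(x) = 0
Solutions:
 u(x) = C1/sqrt(cos(x))


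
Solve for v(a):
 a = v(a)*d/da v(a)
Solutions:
 v(a) = -sqrt(C1 + a^2)
 v(a) = sqrt(C1 + a^2)


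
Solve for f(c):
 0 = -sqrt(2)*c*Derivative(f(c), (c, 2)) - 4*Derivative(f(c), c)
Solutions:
 f(c) = C1 + C2*c^(1 - 2*sqrt(2))


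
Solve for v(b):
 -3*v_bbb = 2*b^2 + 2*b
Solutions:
 v(b) = C1 + C2*b + C3*b^2 - b^5/90 - b^4/36


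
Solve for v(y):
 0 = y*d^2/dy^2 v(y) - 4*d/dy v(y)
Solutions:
 v(y) = C1 + C2*y^5


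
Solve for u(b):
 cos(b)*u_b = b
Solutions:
 u(b) = C1 + Integral(b/cos(b), b)


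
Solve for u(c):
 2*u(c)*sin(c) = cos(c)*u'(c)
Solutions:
 u(c) = C1/cos(c)^2


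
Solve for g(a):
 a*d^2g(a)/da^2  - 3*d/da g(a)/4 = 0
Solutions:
 g(a) = C1 + C2*a^(7/4)


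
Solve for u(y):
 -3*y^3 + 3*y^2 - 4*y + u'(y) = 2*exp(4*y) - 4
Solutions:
 u(y) = C1 + 3*y^4/4 - y^3 + 2*y^2 - 4*y + exp(4*y)/2


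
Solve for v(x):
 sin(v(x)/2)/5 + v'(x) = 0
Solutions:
 x/5 + log(cos(v(x)/2) - 1) - log(cos(v(x)/2) + 1) = C1


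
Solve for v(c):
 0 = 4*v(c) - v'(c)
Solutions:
 v(c) = C1*exp(4*c)


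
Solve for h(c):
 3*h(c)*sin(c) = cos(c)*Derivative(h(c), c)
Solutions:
 h(c) = C1/cos(c)^3


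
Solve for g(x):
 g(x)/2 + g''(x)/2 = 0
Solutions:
 g(x) = C1*sin(x) + C2*cos(x)


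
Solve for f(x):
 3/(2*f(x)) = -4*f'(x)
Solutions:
 f(x) = -sqrt(C1 - 3*x)/2
 f(x) = sqrt(C1 - 3*x)/2


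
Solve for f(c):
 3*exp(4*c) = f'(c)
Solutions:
 f(c) = C1 + 3*exp(4*c)/4


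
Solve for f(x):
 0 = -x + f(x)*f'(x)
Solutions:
 f(x) = -sqrt(C1 + x^2)
 f(x) = sqrt(C1 + x^2)


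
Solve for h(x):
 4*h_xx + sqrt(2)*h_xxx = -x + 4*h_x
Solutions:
 h(x) = C1 + C2*exp(sqrt(2)*x*(-1 + sqrt(1 + sqrt(2)))) + C3*exp(-sqrt(2)*x*(1 + sqrt(1 + sqrt(2)))) + x^2/8 + x/4


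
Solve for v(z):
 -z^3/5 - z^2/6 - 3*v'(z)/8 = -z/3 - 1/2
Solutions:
 v(z) = C1 - 2*z^4/15 - 4*z^3/27 + 4*z^2/9 + 4*z/3


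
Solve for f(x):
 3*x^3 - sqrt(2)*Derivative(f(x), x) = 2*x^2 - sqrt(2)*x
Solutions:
 f(x) = C1 + 3*sqrt(2)*x^4/8 - sqrt(2)*x^3/3 + x^2/2


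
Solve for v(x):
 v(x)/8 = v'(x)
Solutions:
 v(x) = C1*exp(x/8)


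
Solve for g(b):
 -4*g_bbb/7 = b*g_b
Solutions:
 g(b) = C1 + Integral(C2*airyai(-14^(1/3)*b/2) + C3*airybi(-14^(1/3)*b/2), b)


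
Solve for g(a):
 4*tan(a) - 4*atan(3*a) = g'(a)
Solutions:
 g(a) = C1 - 4*a*atan(3*a) + 2*log(9*a^2 + 1)/3 - 4*log(cos(a))


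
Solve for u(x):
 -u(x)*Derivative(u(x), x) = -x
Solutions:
 u(x) = -sqrt(C1 + x^2)
 u(x) = sqrt(C1 + x^2)


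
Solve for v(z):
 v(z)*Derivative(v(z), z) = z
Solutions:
 v(z) = -sqrt(C1 + z^2)
 v(z) = sqrt(C1 + z^2)


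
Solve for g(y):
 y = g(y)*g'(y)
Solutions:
 g(y) = -sqrt(C1 + y^2)
 g(y) = sqrt(C1 + y^2)


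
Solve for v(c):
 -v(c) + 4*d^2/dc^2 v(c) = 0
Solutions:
 v(c) = C1*exp(-c/2) + C2*exp(c/2)


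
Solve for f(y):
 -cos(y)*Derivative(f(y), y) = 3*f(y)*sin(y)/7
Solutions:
 f(y) = C1*cos(y)^(3/7)


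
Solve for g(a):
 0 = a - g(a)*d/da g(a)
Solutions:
 g(a) = -sqrt(C1 + a^2)
 g(a) = sqrt(C1 + a^2)


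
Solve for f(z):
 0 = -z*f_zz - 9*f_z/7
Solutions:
 f(z) = C1 + C2/z^(2/7)


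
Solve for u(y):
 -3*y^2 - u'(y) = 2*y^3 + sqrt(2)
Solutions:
 u(y) = C1 - y^4/2 - y^3 - sqrt(2)*y


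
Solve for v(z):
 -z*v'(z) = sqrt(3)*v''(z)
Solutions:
 v(z) = C1 + C2*erf(sqrt(2)*3^(3/4)*z/6)


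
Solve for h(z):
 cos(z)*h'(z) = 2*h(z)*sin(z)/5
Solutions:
 h(z) = C1/cos(z)^(2/5)


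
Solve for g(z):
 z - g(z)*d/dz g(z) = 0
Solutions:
 g(z) = -sqrt(C1 + z^2)
 g(z) = sqrt(C1 + z^2)


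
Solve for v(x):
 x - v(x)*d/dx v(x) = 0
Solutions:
 v(x) = -sqrt(C1 + x^2)
 v(x) = sqrt(C1 + x^2)


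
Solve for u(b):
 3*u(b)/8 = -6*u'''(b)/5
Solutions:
 u(b) = C3*exp(-2^(2/3)*5^(1/3)*b/4) + (C1*sin(2^(2/3)*sqrt(3)*5^(1/3)*b/8) + C2*cos(2^(2/3)*sqrt(3)*5^(1/3)*b/8))*exp(2^(2/3)*5^(1/3)*b/8)


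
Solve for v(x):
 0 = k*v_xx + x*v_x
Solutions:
 v(x) = C1 + C2*sqrt(k)*erf(sqrt(2)*x*sqrt(1/k)/2)


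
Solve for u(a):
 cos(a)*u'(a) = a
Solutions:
 u(a) = C1 + Integral(a/cos(a), a)


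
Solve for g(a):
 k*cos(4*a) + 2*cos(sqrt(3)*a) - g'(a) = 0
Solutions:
 g(a) = C1 + k*sin(4*a)/4 + 2*sqrt(3)*sin(sqrt(3)*a)/3


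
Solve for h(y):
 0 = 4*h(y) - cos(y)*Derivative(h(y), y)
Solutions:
 h(y) = C1*(sin(y)^2 + 2*sin(y) + 1)/(sin(y)^2 - 2*sin(y) + 1)


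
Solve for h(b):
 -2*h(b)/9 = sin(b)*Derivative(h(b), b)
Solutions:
 h(b) = C1*(cos(b) + 1)^(1/9)/(cos(b) - 1)^(1/9)


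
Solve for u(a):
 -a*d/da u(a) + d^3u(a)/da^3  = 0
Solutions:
 u(a) = C1 + Integral(C2*airyai(a) + C3*airybi(a), a)


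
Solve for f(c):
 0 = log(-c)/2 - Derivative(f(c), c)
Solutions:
 f(c) = C1 + c*log(-c)/2 - c/2


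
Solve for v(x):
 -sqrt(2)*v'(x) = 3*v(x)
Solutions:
 v(x) = C1*exp(-3*sqrt(2)*x/2)


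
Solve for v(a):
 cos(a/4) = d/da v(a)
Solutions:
 v(a) = C1 + 4*sin(a/4)


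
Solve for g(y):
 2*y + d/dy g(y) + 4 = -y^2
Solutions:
 g(y) = C1 - y^3/3 - y^2 - 4*y


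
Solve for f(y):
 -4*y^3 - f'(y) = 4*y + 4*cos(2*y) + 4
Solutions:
 f(y) = C1 - y^4 - 2*y^2 - 4*y - 2*sin(2*y)


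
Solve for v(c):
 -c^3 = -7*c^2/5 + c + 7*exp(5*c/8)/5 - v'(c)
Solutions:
 v(c) = C1 + c^4/4 - 7*c^3/15 + c^2/2 + 56*exp(5*c/8)/25


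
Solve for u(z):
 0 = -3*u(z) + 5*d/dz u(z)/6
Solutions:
 u(z) = C1*exp(18*z/5)


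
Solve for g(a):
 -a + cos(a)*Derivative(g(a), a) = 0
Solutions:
 g(a) = C1 + Integral(a/cos(a), a)


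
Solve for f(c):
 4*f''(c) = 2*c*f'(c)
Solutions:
 f(c) = C1 + C2*erfi(c/2)


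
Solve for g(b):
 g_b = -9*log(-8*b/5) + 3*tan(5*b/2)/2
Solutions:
 g(b) = C1 - 9*b*log(-b) - 27*b*log(2) + 9*b + 9*b*log(5) - 3*log(cos(5*b/2))/5


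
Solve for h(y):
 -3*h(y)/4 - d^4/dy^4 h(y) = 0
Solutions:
 h(y) = (C1*sin(3^(1/4)*y/2) + C2*cos(3^(1/4)*y/2))*exp(-3^(1/4)*y/2) + (C3*sin(3^(1/4)*y/2) + C4*cos(3^(1/4)*y/2))*exp(3^(1/4)*y/2)


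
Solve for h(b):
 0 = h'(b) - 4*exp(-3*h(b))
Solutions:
 h(b) = log(C1 + 12*b)/3
 h(b) = log((-3^(1/3) - 3^(5/6)*I)*(C1 + 4*b)^(1/3)/2)
 h(b) = log((-3^(1/3) + 3^(5/6)*I)*(C1 + 4*b)^(1/3)/2)


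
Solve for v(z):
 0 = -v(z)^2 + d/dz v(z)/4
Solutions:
 v(z) = -1/(C1 + 4*z)


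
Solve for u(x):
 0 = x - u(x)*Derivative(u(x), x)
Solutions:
 u(x) = -sqrt(C1 + x^2)
 u(x) = sqrt(C1 + x^2)


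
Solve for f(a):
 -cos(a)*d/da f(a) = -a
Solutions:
 f(a) = C1 + Integral(a/cos(a), a)


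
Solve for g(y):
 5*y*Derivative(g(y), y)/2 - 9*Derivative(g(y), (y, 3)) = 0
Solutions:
 g(y) = C1 + Integral(C2*airyai(60^(1/3)*y/6) + C3*airybi(60^(1/3)*y/6), y)


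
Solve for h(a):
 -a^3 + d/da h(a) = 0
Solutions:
 h(a) = C1 + a^4/4


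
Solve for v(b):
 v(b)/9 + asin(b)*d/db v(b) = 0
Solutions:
 v(b) = C1*exp(-Integral(1/asin(b), b)/9)


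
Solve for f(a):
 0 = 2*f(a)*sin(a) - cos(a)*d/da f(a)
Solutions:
 f(a) = C1/cos(a)^2


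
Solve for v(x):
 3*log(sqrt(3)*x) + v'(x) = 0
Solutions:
 v(x) = C1 - 3*x*log(x) - 3*x*log(3)/2 + 3*x


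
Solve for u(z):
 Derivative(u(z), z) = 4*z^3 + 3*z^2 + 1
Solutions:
 u(z) = C1 + z^4 + z^3 + z


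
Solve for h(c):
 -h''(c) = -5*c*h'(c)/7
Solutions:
 h(c) = C1 + C2*erfi(sqrt(70)*c/14)


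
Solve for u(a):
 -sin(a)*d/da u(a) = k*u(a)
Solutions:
 u(a) = C1*exp(k*(-log(cos(a) - 1) + log(cos(a) + 1))/2)


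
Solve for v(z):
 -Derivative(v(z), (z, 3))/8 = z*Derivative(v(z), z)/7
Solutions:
 v(z) = C1 + Integral(C2*airyai(-2*7^(2/3)*z/7) + C3*airybi(-2*7^(2/3)*z/7), z)


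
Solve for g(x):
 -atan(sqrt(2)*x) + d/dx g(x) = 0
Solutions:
 g(x) = C1 + x*atan(sqrt(2)*x) - sqrt(2)*log(2*x^2 + 1)/4


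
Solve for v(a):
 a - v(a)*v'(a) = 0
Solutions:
 v(a) = -sqrt(C1 + a^2)
 v(a) = sqrt(C1 + a^2)


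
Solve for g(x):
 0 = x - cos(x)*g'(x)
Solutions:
 g(x) = C1 + Integral(x/cos(x), x)


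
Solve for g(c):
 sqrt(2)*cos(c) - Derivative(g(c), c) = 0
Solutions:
 g(c) = C1 + sqrt(2)*sin(c)


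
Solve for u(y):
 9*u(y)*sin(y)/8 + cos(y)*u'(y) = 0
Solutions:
 u(y) = C1*cos(y)^(9/8)


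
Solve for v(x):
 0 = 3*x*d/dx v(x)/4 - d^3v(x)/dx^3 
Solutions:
 v(x) = C1 + Integral(C2*airyai(6^(1/3)*x/2) + C3*airybi(6^(1/3)*x/2), x)


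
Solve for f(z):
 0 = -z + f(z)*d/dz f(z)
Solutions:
 f(z) = -sqrt(C1 + z^2)
 f(z) = sqrt(C1 + z^2)


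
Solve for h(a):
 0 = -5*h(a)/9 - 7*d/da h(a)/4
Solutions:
 h(a) = C1*exp(-20*a/63)


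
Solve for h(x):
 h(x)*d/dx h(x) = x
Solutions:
 h(x) = -sqrt(C1 + x^2)
 h(x) = sqrt(C1 + x^2)


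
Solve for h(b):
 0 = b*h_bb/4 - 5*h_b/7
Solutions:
 h(b) = C1 + C2*b^(27/7)


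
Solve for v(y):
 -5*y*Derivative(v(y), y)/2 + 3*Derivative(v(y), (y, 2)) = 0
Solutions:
 v(y) = C1 + C2*erfi(sqrt(15)*y/6)


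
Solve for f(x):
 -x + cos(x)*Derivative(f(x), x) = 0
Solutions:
 f(x) = C1 + Integral(x/cos(x), x)


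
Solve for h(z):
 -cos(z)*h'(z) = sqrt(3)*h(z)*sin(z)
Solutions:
 h(z) = C1*cos(z)^(sqrt(3))


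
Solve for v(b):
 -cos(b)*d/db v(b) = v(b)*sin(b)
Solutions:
 v(b) = C1*cos(b)


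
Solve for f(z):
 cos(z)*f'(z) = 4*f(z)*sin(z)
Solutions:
 f(z) = C1/cos(z)^4


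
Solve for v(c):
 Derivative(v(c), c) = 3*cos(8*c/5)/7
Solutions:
 v(c) = C1 + 15*sin(8*c/5)/56


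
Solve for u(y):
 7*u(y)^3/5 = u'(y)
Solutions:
 u(y) = -sqrt(10)*sqrt(-1/(C1 + 7*y))/2
 u(y) = sqrt(10)*sqrt(-1/(C1 + 7*y))/2


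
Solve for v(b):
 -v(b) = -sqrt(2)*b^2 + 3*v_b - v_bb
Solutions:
 v(b) = C1*exp(b*(3 - sqrt(13))/2) + C2*exp(b*(3 + sqrt(13))/2) + sqrt(2)*b^2 - 6*sqrt(2)*b + 20*sqrt(2)


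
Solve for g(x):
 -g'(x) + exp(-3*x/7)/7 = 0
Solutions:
 g(x) = C1 - exp(-3*x/7)/3


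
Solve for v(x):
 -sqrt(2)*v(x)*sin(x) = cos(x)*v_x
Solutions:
 v(x) = C1*cos(x)^(sqrt(2))


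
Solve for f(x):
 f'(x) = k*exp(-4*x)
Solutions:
 f(x) = C1 - k*exp(-4*x)/4


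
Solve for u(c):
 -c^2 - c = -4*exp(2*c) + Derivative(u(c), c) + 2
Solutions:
 u(c) = C1 - c^3/3 - c^2/2 - 2*c + 2*exp(2*c)


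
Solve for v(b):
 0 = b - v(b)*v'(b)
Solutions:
 v(b) = -sqrt(C1 + b^2)
 v(b) = sqrt(C1 + b^2)


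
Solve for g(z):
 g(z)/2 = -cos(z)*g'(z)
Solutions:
 g(z) = C1*(sin(z) - 1)^(1/4)/(sin(z) + 1)^(1/4)


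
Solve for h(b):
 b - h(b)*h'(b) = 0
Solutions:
 h(b) = -sqrt(C1 + b^2)
 h(b) = sqrt(C1 + b^2)


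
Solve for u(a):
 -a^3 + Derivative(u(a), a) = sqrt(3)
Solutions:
 u(a) = C1 + a^4/4 + sqrt(3)*a


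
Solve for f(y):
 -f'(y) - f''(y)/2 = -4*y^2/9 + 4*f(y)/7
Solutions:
 f(y) = 7*y^2/9 - 49*y/18 + (C1*sin(sqrt(7)*y/7) + C2*cos(sqrt(7)*y/7))*exp(-y) + 245/72


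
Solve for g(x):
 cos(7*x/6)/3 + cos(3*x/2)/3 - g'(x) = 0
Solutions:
 g(x) = C1 + 2*sin(7*x/6)/7 + 2*sin(3*x/2)/9


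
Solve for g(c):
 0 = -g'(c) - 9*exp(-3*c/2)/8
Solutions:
 g(c) = C1 + 3*exp(-3*c/2)/4


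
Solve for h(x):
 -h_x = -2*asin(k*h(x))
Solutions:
 Integral(1/asin(_y*k), (_y, h(x))) = C1 + 2*x


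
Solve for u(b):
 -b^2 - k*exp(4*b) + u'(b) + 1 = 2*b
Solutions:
 u(b) = C1 + b^3/3 + b^2 - b + k*exp(4*b)/4


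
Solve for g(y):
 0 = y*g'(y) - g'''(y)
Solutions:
 g(y) = C1 + Integral(C2*airyai(y) + C3*airybi(y), y)


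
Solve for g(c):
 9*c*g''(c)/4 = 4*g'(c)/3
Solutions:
 g(c) = C1 + C2*c^(43/27)


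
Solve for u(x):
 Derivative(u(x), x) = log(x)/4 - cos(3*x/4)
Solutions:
 u(x) = C1 + x*log(x)/4 - x/4 - 4*sin(3*x/4)/3


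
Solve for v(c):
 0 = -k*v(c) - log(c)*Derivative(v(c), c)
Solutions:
 v(c) = C1*exp(-k*li(c))


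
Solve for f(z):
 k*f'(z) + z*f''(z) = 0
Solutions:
 f(z) = C1 + z^(1 - re(k))*(C2*sin(log(z)*Abs(im(k))) + C3*cos(log(z)*im(k)))


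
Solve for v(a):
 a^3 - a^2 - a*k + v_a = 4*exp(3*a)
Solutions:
 v(a) = C1 - a^4/4 + a^3/3 + a^2*k/2 + 4*exp(3*a)/3


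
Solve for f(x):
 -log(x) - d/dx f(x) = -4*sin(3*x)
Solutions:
 f(x) = C1 - x*log(x) + x - 4*cos(3*x)/3


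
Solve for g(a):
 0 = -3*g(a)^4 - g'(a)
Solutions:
 g(a) = (-3^(2/3) - 3*3^(1/6)*I)*(1/(C1 + 3*a))^(1/3)/6
 g(a) = (-3^(2/3) + 3*3^(1/6)*I)*(1/(C1 + 3*a))^(1/3)/6
 g(a) = (1/(C1 + 9*a))^(1/3)


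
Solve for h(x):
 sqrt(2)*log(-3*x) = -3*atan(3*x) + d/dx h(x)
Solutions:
 h(x) = C1 + sqrt(2)*x*(log(-x) - 1) + 3*x*atan(3*x) + sqrt(2)*x*log(3) - log(9*x^2 + 1)/2


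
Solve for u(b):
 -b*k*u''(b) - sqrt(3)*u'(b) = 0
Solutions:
 u(b) = C1 + b^(((re(k) - sqrt(3))*re(k) + im(k)^2)/(re(k)^2 + im(k)^2))*(C2*sin(sqrt(3)*log(b)*Abs(im(k))/(re(k)^2 + im(k)^2)) + C3*cos(sqrt(3)*log(b)*im(k)/(re(k)^2 + im(k)^2)))


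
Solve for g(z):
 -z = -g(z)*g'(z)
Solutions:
 g(z) = -sqrt(C1 + z^2)
 g(z) = sqrt(C1 + z^2)


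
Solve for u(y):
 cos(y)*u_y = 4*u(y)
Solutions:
 u(y) = C1*(sin(y)^2 + 2*sin(y) + 1)/(sin(y)^2 - 2*sin(y) + 1)


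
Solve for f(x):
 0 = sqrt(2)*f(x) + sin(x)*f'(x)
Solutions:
 f(x) = C1*(cos(x) + 1)^(sqrt(2)/2)/(cos(x) - 1)^(sqrt(2)/2)


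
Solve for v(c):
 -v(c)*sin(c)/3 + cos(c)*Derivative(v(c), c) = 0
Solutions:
 v(c) = C1/cos(c)^(1/3)


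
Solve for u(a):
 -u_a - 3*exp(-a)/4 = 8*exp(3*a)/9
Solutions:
 u(a) = C1 - 8*exp(3*a)/27 + 3*exp(-a)/4


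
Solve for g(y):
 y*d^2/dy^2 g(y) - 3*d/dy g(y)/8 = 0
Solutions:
 g(y) = C1 + C2*y^(11/8)


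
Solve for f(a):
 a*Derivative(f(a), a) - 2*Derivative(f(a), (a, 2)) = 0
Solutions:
 f(a) = C1 + C2*erfi(a/2)


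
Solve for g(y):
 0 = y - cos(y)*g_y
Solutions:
 g(y) = C1 + Integral(y/cos(y), y)


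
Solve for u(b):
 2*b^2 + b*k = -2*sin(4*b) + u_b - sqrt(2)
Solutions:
 u(b) = C1 + 2*b^3/3 + b^2*k/2 + sqrt(2)*b - cos(4*b)/2


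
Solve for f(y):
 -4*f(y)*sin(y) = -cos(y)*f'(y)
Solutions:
 f(y) = C1/cos(y)^4


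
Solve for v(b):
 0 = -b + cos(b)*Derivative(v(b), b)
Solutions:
 v(b) = C1 + Integral(b/cos(b), b)


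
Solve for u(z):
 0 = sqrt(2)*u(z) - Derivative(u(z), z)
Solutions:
 u(z) = C1*exp(sqrt(2)*z)


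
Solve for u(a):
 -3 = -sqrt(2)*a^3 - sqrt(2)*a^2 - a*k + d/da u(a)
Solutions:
 u(a) = C1 + sqrt(2)*a^4/4 + sqrt(2)*a^3/3 + a^2*k/2 - 3*a


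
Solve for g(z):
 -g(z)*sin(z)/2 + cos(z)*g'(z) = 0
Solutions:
 g(z) = C1/sqrt(cos(z))


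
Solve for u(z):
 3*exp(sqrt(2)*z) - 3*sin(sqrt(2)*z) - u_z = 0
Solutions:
 u(z) = C1 + 3*sqrt(2)*exp(sqrt(2)*z)/2 + 3*sqrt(2)*cos(sqrt(2)*z)/2


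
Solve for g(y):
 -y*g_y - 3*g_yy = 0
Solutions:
 g(y) = C1 + C2*erf(sqrt(6)*y/6)


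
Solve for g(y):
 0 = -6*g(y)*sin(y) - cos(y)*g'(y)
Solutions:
 g(y) = C1*cos(y)^6


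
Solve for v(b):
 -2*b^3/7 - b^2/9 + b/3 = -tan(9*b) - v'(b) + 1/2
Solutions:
 v(b) = C1 + b^4/14 + b^3/27 - b^2/6 + b/2 + log(cos(9*b))/9


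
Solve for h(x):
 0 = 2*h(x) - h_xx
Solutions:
 h(x) = C1*exp(-sqrt(2)*x) + C2*exp(sqrt(2)*x)


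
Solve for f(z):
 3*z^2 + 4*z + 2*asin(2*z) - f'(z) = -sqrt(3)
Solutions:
 f(z) = C1 + z^3 + 2*z^2 + 2*z*asin(2*z) + sqrt(3)*z + sqrt(1 - 4*z^2)


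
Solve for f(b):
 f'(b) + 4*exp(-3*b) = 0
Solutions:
 f(b) = C1 + 4*exp(-3*b)/3


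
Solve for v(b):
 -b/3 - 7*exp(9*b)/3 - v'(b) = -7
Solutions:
 v(b) = C1 - b^2/6 + 7*b - 7*exp(9*b)/27


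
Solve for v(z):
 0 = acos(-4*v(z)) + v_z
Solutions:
 Integral(1/acos(-4*_y), (_y, v(z))) = C1 - z


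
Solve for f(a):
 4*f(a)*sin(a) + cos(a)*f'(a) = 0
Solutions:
 f(a) = C1*cos(a)^4


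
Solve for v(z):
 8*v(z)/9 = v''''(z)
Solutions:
 v(z) = C1*exp(-2^(3/4)*sqrt(3)*z/3) + C2*exp(2^(3/4)*sqrt(3)*z/3) + C3*sin(2^(3/4)*sqrt(3)*z/3) + C4*cos(2^(3/4)*sqrt(3)*z/3)


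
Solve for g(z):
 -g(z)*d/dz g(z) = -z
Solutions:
 g(z) = -sqrt(C1 + z^2)
 g(z) = sqrt(C1 + z^2)


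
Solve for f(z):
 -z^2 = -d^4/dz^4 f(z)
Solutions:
 f(z) = C1 + C2*z + C3*z^2 + C4*z^3 + z^6/360


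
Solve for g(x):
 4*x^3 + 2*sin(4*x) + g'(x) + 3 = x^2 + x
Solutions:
 g(x) = C1 - x^4 + x^3/3 + x^2/2 - 3*x + cos(4*x)/2


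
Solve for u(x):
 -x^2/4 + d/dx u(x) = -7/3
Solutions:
 u(x) = C1 + x^3/12 - 7*x/3


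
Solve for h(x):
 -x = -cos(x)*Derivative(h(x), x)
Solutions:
 h(x) = C1 + Integral(x/cos(x), x)


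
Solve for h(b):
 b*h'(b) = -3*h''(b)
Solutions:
 h(b) = C1 + C2*erf(sqrt(6)*b/6)


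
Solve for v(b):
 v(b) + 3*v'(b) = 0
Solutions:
 v(b) = C1*exp(-b/3)


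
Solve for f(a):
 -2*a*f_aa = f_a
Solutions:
 f(a) = C1 + C2*sqrt(a)


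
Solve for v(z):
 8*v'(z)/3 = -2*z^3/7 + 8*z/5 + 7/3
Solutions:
 v(z) = C1 - 3*z^4/112 + 3*z^2/10 + 7*z/8


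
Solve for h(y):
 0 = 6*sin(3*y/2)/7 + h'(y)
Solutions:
 h(y) = C1 + 4*cos(3*y/2)/7


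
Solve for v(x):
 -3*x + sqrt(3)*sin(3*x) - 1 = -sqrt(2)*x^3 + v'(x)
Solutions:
 v(x) = C1 + sqrt(2)*x^4/4 - 3*x^2/2 - x - sqrt(3)*cos(3*x)/3


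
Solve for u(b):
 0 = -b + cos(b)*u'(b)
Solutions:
 u(b) = C1 + Integral(b/cos(b), b)


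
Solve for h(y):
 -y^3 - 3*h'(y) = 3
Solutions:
 h(y) = C1 - y^4/12 - y


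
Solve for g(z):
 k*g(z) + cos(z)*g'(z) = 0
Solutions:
 g(z) = C1*exp(k*(log(sin(z) - 1) - log(sin(z) + 1))/2)


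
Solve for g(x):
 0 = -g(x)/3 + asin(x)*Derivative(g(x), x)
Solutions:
 g(x) = C1*exp(Integral(1/asin(x), x)/3)


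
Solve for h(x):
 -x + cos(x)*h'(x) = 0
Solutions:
 h(x) = C1 + Integral(x/cos(x), x)


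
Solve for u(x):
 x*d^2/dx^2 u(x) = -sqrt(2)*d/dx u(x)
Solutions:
 u(x) = C1 + C2*x^(1 - sqrt(2))


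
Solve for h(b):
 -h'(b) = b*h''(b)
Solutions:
 h(b) = C1 + C2*log(b)


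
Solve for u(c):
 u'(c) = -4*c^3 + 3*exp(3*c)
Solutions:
 u(c) = C1 - c^4 + exp(3*c)


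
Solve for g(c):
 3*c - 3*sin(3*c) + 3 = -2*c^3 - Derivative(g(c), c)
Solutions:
 g(c) = C1 - c^4/2 - 3*c^2/2 - 3*c - cos(3*c)


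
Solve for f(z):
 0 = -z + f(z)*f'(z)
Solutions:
 f(z) = -sqrt(C1 + z^2)
 f(z) = sqrt(C1 + z^2)


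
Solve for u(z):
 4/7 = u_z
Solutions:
 u(z) = C1 + 4*z/7


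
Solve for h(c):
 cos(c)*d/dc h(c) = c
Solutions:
 h(c) = C1 + Integral(c/cos(c), c)


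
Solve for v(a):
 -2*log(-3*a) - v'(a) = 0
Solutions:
 v(a) = C1 - 2*a*log(-a) + 2*a*(1 - log(3))


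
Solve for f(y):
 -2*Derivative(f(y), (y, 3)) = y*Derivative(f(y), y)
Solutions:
 f(y) = C1 + Integral(C2*airyai(-2^(2/3)*y/2) + C3*airybi(-2^(2/3)*y/2), y)


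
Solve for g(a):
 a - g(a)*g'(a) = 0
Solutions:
 g(a) = -sqrt(C1 + a^2)
 g(a) = sqrt(C1 + a^2)


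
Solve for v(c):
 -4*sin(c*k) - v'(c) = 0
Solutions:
 v(c) = C1 + 4*cos(c*k)/k


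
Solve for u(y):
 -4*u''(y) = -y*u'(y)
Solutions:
 u(y) = C1 + C2*erfi(sqrt(2)*y/4)


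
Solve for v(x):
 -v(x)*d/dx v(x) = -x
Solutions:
 v(x) = -sqrt(C1 + x^2)
 v(x) = sqrt(C1 + x^2)


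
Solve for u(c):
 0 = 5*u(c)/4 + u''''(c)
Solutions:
 u(c) = (C1*sin(5^(1/4)*c/2) + C2*cos(5^(1/4)*c/2))*exp(-5^(1/4)*c/2) + (C3*sin(5^(1/4)*c/2) + C4*cos(5^(1/4)*c/2))*exp(5^(1/4)*c/2)


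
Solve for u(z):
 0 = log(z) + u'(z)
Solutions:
 u(z) = C1 - z*log(z) + z


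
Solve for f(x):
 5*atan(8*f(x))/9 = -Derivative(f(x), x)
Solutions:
 Integral(1/atan(8*_y), (_y, f(x))) = C1 - 5*x/9


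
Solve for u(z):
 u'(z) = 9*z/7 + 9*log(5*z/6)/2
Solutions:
 u(z) = C1 + 9*z^2/14 + 9*z*log(z)/2 - 9*z*log(6)/2 - 9*z/2 + 9*z*log(5)/2


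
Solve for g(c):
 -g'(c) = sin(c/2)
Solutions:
 g(c) = C1 + 2*cos(c/2)


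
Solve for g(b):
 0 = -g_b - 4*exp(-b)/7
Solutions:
 g(b) = C1 + 4*exp(-b)/7


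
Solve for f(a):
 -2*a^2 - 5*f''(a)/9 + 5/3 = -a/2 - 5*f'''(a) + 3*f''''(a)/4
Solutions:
 f(a) = C1 + C2*a + C3*exp(2*a*(15 - sqrt(210))/9) + C4*exp(2*a*(sqrt(210) + 15)/9) - 3*a^4/10 - 213*a^3/20 - 28119*a^2/100


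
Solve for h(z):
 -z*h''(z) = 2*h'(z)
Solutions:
 h(z) = C1 + C2/z


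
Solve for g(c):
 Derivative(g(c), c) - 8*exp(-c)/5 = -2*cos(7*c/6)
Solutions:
 g(c) = C1 - 12*sin(7*c/6)/7 - 8*exp(-c)/5


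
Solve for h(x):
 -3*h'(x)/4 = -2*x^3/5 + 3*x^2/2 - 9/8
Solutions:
 h(x) = C1 + 2*x^4/15 - 2*x^3/3 + 3*x/2


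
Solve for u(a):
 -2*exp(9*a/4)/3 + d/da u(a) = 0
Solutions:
 u(a) = C1 + 8*exp(9*a/4)/27


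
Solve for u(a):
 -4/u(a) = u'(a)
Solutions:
 u(a) = -sqrt(C1 - 8*a)
 u(a) = sqrt(C1 - 8*a)


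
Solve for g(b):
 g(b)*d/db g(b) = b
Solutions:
 g(b) = -sqrt(C1 + b^2)
 g(b) = sqrt(C1 + b^2)


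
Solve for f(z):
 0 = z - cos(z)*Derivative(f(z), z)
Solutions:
 f(z) = C1 + Integral(z/cos(z), z)


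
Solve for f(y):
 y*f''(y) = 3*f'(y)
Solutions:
 f(y) = C1 + C2*y^4


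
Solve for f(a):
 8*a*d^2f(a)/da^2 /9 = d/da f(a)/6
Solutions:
 f(a) = C1 + C2*a^(19/16)


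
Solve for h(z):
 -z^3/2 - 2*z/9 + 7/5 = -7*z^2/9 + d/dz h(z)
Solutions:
 h(z) = C1 - z^4/8 + 7*z^3/27 - z^2/9 + 7*z/5


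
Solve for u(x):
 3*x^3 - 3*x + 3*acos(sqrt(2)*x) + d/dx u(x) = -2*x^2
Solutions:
 u(x) = C1 - 3*x^4/4 - 2*x^3/3 + 3*x^2/2 - 3*x*acos(sqrt(2)*x) + 3*sqrt(2)*sqrt(1 - 2*x^2)/2


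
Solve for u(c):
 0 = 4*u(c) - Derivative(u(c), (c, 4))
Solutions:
 u(c) = C1*exp(-sqrt(2)*c) + C2*exp(sqrt(2)*c) + C3*sin(sqrt(2)*c) + C4*cos(sqrt(2)*c)


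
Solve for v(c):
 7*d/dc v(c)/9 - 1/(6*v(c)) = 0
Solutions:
 v(c) = -sqrt(C1 + 21*c)/7
 v(c) = sqrt(C1 + 21*c)/7


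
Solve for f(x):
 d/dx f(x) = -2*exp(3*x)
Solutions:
 f(x) = C1 - 2*exp(3*x)/3


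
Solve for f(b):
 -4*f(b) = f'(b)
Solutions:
 f(b) = C1*exp(-4*b)


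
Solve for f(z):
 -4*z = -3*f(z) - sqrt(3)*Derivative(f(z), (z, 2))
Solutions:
 f(z) = C1*sin(3^(1/4)*z) + C2*cos(3^(1/4)*z) + 4*z/3


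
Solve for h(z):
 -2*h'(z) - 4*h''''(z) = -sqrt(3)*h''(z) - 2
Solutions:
 h(z) = C1 + C2*exp(z*(3^(5/6)/(sqrt(36 - sqrt(3)) + 6)^(1/3) + 3^(2/3)*(sqrt(36 - sqrt(3)) + 6)^(1/3))/12)*sin(z*(-3^(1/6)*(sqrt(36 - sqrt(3)) + 6)^(1/3) + 3^(1/3)/(sqrt(36 - sqrt(3)) + 6)^(1/3))/4) + C3*exp(z*(3^(5/6)/(sqrt(36 - sqrt(3)) + 6)^(1/3) + 3^(2/3)*(sqrt(36 - sqrt(3)) + 6)^(1/3))/12)*cos(z*(-3^(1/6)*(sqrt(36 - sqrt(3)) + 6)^(1/3) + 3^(1/3)/(sqrt(36 - sqrt(3)) + 6)^(1/3))/4) + C4*exp(-z*(3^(5/6)/(sqrt(36 - sqrt(3)) + 6)^(1/3) + 3^(2/3)*(sqrt(36 - sqrt(3)) + 6)^(1/3))/6) + z


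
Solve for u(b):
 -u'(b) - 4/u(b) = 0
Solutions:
 u(b) = -sqrt(C1 - 8*b)
 u(b) = sqrt(C1 - 8*b)


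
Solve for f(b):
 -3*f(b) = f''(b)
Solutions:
 f(b) = C1*sin(sqrt(3)*b) + C2*cos(sqrt(3)*b)
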